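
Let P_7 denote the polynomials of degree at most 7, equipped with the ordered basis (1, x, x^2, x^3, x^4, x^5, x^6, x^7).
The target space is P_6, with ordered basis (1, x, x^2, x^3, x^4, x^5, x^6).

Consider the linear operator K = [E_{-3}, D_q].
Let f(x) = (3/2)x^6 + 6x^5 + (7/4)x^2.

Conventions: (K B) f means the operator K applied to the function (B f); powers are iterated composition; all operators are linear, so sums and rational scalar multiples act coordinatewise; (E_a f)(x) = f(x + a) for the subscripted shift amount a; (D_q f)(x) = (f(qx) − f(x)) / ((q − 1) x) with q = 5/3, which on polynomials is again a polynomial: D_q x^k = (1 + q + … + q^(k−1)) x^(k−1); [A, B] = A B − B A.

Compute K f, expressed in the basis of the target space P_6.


D_q f = (3724/81)x^5 + (2882/27)x^4 + (14/3)x
E_{-3} D_q f = (3724/81)x^5 - (5246/9)x^4 + (25712/9)x^3 - (19948/3)x^2 + (21290/3)x - 2540
E_{-3} f = (3/2)x^6 - 21x^5 + (225/2)x^4 - 270x^3 + (817/4)x^2 + (465/2)x - 1395/4
D_q E_{-3} f = (3724/81)x^5 - (10087/27)x^4 + (3400/3)x^3 - 1470x^2 + (1634/3)x + 465/2
[E_{-3}, D_q] f = -(5651/27)x^4 + (15512/9)x^3 - (15538/3)x^2 + 6552x - 5545/2

g(x) = -(5651/27)x^4 + (15512/9)x^3 - (15538/3)x^2 + 6552x - 5545/2


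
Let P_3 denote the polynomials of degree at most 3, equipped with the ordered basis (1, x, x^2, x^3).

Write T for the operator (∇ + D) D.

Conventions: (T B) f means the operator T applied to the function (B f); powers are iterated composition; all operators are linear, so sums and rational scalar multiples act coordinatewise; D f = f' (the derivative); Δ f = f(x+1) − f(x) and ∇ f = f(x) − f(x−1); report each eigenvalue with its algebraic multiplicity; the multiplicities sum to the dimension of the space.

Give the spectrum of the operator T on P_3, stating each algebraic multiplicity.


image of 1: 0
image of x: 0
image of x^2: 4
image of x^3: 12x - 3
the matrix is upper triangular; its diagonal is (0, 0, 0, 0)
for a triangular matrix the eigenvalues are the diagonal entries, with algebraic multiplicity their repetition count

λ = 0 (multiplicity 4)


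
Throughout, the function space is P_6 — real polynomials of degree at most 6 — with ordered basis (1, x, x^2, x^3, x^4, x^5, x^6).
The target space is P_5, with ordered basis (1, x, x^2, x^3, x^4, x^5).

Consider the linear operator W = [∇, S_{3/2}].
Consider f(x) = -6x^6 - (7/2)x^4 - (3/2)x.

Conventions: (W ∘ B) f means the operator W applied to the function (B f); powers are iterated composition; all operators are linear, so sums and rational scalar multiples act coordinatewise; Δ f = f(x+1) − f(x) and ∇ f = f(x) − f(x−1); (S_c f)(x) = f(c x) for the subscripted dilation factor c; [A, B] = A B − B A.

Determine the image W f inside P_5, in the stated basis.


the image equals g(x) = -(2187/16)x^5 + (18225/32)x^4 - (1971/2)x^3 + (28215/32)x^2 - (6495/16)x + 1213/16

S_{3/2} f = -(2187/32)x^6 - (567/32)x^4 - (9/4)x
∇ S_{3/2} f = -(6561/16)x^5 + (32805/32)x^4 - (5751/4)x^3 + (36207/32)x^2 - (7695/16)x + 1341/16
∇ f = -36x^5 + 90x^4 - 134x^3 + 111x^2 - 50x + 8
S_{3/2} ∇ f = -(2187/8)x^5 + (3645/8)x^4 - (1809/4)x^3 + (999/4)x^2 - 75x + 8
[∇, S_{3/2}] f = -(2187/16)x^5 + (18225/32)x^4 - (1971/2)x^3 + (28215/32)x^2 - (6495/16)x + 1213/16


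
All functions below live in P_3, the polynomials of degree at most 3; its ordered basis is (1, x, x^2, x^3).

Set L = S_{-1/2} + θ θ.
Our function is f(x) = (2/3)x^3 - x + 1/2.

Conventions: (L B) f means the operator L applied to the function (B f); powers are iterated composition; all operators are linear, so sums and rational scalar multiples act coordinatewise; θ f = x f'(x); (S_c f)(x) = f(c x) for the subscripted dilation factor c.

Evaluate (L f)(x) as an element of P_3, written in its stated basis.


the image equals g(x) = (71/12)x^3 - (1/2)x + 1/2

S_{-1/2} f = -(1/12)x^3 + (1/2)x + 1/2
θ f = 2x^3 - x
θ θ f = 6x^3 - x
(S_{-1/2} + θ θ) f = (71/12)x^3 - (1/2)x + 1/2


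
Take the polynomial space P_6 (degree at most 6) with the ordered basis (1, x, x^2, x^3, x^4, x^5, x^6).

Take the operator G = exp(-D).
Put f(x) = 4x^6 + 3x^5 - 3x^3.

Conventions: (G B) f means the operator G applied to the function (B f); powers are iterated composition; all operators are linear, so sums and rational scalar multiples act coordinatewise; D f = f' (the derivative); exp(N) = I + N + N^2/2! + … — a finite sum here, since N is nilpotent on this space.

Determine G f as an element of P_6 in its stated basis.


order-1 term: -24x^5 - 15x^4 + 9x^2
order-2 term: 60x^4 + 30x^3 - 9x
order-3 term: -80x^3 - 30x^2 + 3
order-4 term: 60x^2 + 15x
order-5 term: -24x - 3
order-6 term: 4
the series for exp(-D) f terminates at order 6
exp(-D) f = 4x^6 - 21x^5 + 45x^4 - 53x^3 + 39x^2 - 18x + 4

the result is g(x) = 4x^6 - 21x^5 + 45x^4 - 53x^3 + 39x^2 - 18x + 4


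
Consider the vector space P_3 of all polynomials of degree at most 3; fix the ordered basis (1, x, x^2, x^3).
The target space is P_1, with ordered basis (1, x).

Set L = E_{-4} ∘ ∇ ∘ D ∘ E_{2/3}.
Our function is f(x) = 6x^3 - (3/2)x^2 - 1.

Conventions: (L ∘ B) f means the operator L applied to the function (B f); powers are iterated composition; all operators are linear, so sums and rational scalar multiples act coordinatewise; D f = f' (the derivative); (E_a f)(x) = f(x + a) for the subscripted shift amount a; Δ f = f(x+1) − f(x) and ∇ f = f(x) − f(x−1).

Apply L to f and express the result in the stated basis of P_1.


the image equals g(x) = 36x - 141

E_{2/3} f = 6x^3 + (21/2)x^2 + 6x + 1/9
D E_{2/3} f = 18x^2 + 21x + 6
∇ D E_{2/3} f = 36x + 3
E_{-4} (∇ ∘ D) E_{2/3} f = 36x - 141


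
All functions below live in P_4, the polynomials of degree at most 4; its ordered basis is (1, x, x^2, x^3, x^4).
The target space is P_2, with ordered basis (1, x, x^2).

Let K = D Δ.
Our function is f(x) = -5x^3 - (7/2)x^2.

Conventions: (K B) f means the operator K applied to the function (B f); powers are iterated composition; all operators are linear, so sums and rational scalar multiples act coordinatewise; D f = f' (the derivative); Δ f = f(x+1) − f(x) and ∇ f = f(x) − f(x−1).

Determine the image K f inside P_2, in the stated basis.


Δ f = -15x^2 - 22x - 17/2
D Δ f = -30x - 22

g(x) = -30x - 22


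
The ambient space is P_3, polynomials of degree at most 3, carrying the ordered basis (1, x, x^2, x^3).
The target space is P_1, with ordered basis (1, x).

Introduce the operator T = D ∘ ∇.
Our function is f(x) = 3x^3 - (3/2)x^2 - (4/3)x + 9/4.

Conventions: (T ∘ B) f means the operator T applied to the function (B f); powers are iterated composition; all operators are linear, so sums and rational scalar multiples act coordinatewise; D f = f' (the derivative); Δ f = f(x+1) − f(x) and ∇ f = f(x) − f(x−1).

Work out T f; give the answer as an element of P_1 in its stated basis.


the image equals g(x) = 18x - 12

∇ f = 9x^2 - 12x + 19/6
D ∇ f = 18x - 12


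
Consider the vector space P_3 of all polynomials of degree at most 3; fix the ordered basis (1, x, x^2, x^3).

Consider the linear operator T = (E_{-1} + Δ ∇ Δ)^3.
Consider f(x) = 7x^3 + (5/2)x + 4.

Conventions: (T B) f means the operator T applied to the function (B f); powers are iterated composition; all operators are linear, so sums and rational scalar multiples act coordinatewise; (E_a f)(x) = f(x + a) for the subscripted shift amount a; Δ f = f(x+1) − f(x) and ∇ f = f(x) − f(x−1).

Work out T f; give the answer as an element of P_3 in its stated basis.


E_{-1} f = 7x^3 - 21x^2 + (47/2)x - 11/2
Δ f = 21x^2 + 21x + 19/2
∇ Δ f = 42x
Δ ∇ Δ f = 42
(E_{-1} + Δ ∇ Δ) f = 7x^3 - 21x^2 + (47/2)x + 73/2
E_{-1} (E_{-1} + Δ ∇ Δ) f = 7x^3 - 42x^2 + (173/2)x - 15
Δ (E_{-1} + Δ ∇ Δ) f = 21x^2 - 21x + 19/2
∇ Δ (E_{-1} + Δ ∇ Δ) f = 42x - 42
Δ ∇ Δ (E_{-1} + Δ ∇ Δ) f = 42
(E_{-1} + Δ ∇ Δ) (E_{-1} + Δ ∇ Δ) f = 7x^3 - 42x^2 + (173/2)x + 27
E_{-1} (E_{-1} + Δ ∇ Δ) (E_{-1} + Δ ∇ Δ) f = 7x^3 - 63x^2 + (383/2)x - 217/2
Δ (E_{-1} + Δ ∇ Δ) (E_{-1} + Δ ∇ Δ) f = 21x^2 - 63x + 103/2
∇ Δ (E_{-1} + Δ ∇ Δ) (E_{-1} + Δ ∇ Δ) f = 42x - 84
Δ ∇ Δ (E_{-1} + Δ ∇ Δ) (E_{-1} + Δ ∇ Δ) f = 42
(E_{-1} + Δ ∇ Δ) (E_{-1} + Δ ∇ Δ) (E_{-1} + Δ ∇ Δ) f = 7x^3 - 63x^2 + (383/2)x - 133/2

the image equals g(x) = 7x^3 - 63x^2 + (383/2)x - 133/2


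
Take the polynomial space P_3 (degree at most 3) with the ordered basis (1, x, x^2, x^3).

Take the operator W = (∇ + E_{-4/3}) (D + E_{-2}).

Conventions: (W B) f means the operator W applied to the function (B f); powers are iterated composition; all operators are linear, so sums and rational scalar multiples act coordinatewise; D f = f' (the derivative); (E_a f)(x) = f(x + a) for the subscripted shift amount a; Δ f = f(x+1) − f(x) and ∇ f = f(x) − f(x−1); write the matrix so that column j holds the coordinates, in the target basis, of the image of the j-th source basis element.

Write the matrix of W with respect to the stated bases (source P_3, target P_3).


the matrix is [[1, -4/3, 49/9, -424/27]; [0, 1, -8/3, 49/3]; [0, 0, 1, -4]; [0, 0, 0, 1]] (rows listed top to bottom)

image of 1: 1
image of x: x - 4/3
image of x^2: x^2 - (8/3)x + 49/9
image of x^3: x^3 - 4x^2 + (49/3)x - 424/27
each image's coordinates form column j of the matrix


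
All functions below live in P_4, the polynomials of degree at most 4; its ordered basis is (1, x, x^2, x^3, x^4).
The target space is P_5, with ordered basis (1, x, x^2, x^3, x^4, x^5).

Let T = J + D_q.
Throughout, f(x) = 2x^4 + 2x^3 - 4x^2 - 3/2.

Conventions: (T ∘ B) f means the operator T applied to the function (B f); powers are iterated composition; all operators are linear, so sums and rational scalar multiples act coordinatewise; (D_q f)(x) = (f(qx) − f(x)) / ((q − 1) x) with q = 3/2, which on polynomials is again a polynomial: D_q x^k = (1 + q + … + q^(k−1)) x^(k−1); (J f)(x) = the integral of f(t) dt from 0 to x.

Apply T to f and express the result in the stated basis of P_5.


J f = (2/5)x^5 + (1/2)x^4 - (4/3)x^3 - (3/2)x
D_q f = (65/4)x^3 + (19/2)x^2 - 10x
(J + D_q) f = (2/5)x^5 + (1/2)x^4 + (179/12)x^3 + (19/2)x^2 - (23/2)x

the image equals g(x) = (2/5)x^5 + (1/2)x^4 + (179/12)x^3 + (19/2)x^2 - (23/2)x


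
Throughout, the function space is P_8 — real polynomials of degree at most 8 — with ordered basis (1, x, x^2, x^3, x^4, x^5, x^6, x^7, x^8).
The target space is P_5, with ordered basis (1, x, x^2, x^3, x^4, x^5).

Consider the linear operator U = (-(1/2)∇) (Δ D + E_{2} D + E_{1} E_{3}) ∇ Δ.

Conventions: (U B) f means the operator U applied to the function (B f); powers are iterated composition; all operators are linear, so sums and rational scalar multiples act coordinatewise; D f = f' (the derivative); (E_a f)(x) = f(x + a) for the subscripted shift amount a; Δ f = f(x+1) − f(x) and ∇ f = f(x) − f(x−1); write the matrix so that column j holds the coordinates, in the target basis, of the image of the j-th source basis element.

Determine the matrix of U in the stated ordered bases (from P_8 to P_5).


image of 1: 0
image of x: 0
image of x^2: 0
image of x^3: -3
image of x^4: -12x - 54
image of x^5: -30x^2 - 270x - 525
image of x^6: -60x^3 - 810x^2 - 3150x - 3180
image of x^7: -105x^4 - 1890x^3 - 11025x^2 - 22260x - 20013
image of x^8: -168x^5 - 3780x^4 - 29400x^3 - 89040x^2 - 160104x - 113946
each image's coordinates form column j of the matrix

the matrix is [[0, 0, 0, -3, -54, -525, -3180, -20013, -113946]; [0, 0, 0, 0, -12, -270, -3150, -22260, -160104]; [0, 0, 0, 0, 0, -30, -810, -11025, -89040]; [0, 0, 0, 0, 0, 0, -60, -1890, -29400]; [0, 0, 0, 0, 0, 0, 0, -105, -3780]; [0, 0, 0, 0, 0, 0, 0, 0, -168]] (rows listed top to bottom)


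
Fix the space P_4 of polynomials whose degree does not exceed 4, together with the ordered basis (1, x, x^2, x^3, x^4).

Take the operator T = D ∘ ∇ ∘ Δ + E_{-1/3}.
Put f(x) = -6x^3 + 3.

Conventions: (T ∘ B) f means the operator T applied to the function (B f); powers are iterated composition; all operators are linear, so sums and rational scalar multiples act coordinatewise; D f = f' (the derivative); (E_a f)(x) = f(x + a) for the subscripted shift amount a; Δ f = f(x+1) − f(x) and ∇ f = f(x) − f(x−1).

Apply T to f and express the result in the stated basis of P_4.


Δ f = -18x^2 - 18x - 6
∇ Δ f = -36x
D ∇ Δ f = -36
E_{-1/3} f = -6x^3 + 6x^2 - 2x + 29/9
(D ∘ ∇ ∘ Δ + E_{-1/3}) f = -6x^3 + 6x^2 - 2x - 295/9

the image equals g(x) = -6x^3 + 6x^2 - 2x - 295/9


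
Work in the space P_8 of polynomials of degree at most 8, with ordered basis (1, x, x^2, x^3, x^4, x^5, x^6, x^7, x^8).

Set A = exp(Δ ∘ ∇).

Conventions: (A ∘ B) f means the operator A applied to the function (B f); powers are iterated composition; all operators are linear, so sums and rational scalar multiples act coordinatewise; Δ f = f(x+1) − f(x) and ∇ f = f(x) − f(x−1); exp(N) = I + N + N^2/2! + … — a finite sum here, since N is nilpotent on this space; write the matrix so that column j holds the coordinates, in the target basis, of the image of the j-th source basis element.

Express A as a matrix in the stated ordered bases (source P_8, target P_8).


image of 1: 1
image of x: x
image of x^2: x^2 + 2
image of x^3: x^3 + 6x
image of x^4: x^4 + 12x^2 + 14
image of x^5: x^5 + 20x^3 + 70x
image of x^6: x^6 + 30x^4 + 210x^2 + 182
image of x^7: x^7 + 42x^5 + 490x^3 + 1274x
image of x^8: x^8 + 56x^6 + 980x^4 + 5096x^2 + 3614
each image's coordinates form column j of the matrix

the matrix is [[1, 0, 2, 0, 14, 0, 182, 0, 3614]; [0, 1, 0, 6, 0, 70, 0, 1274, 0]; [0, 0, 1, 0, 12, 0, 210, 0, 5096]; [0, 0, 0, 1, 0, 20, 0, 490, 0]; [0, 0, 0, 0, 1, 0, 30, 0, 980]; [0, 0, 0, 0, 0, 1, 0, 42, 0]; [0, 0, 0, 0, 0, 0, 1, 0, 56]; [0, 0, 0, 0, 0, 0, 0, 1, 0]; [0, 0, 0, 0, 0, 0, 0, 0, 1]] (rows listed top to bottom)


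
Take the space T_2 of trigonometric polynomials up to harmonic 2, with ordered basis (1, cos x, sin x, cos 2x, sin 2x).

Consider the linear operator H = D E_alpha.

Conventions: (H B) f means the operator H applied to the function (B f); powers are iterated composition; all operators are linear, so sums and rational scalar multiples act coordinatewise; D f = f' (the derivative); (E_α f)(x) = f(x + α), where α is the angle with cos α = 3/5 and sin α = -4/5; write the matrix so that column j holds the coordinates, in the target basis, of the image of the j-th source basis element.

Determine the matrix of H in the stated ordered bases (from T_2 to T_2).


the matrix is [[0, 0, 0, 0, 0]; [0, 4/5, 3/5, 0, 0]; [0, -3/5, 4/5, 0, 0]; [0, 0, 0, 48/25, -14/25]; [0, 0, 0, 14/25, 48/25]] (rows listed top to bottom)

image of 1: 0
image of cos x: (4/5)cos x - (3/5)sin x
image of sin x: (3/5)cos x + (4/5)sin x
image of cos 2x: (48/25)cos 2x + (14/25)sin 2x
image of sin 2x: -(14/25)cos 2x + (48/25)sin 2x
each image's coordinates form column j of the matrix


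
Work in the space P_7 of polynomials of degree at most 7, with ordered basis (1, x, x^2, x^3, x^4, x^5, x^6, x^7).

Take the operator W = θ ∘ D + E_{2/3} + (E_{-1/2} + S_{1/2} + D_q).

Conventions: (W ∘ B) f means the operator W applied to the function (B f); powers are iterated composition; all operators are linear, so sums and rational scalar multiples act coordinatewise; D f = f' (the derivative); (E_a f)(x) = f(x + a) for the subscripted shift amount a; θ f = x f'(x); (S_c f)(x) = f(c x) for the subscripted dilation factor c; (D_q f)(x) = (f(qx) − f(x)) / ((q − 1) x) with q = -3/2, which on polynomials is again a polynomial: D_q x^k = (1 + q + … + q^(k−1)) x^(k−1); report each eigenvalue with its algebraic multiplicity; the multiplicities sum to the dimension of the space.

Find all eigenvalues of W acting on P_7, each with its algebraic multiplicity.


λ = 257/128 (multiplicity 1), λ = 129/64 (multiplicity 1), λ = 65/32 (multiplicity 1), λ = 33/16 (multiplicity 1), λ = 17/8 (multiplicity 1), λ = 9/4 (multiplicity 1), λ = 5/2 (multiplicity 1), λ = 3 (multiplicity 1)

image of 1: 3
image of x: (5/2)x + 7/6
image of x^2: (9/4)x^2 + (11/6)x + 25/36
image of x^3: (17/8)x^3 + (33/4)x^2 + (25/12)x + 37/216
image of x^4: (33/16)x^4 + (265/24)x^3 + (25/6)x^2 + (37/54)x + 337/1296
image of x^5: (65/32)x^5 + (1165/48)x^4 + (125/18)x^3 + (185/108)x^2 + (1685/1296)x + 781/7776
image of x^6: (129/64)x^6 + (859/32)x^5 + (125/12)x^4 + (185/54)x^3 + (1685/432)x^2 + (781/1296)x + 4825/46656
image of x^7: (257/128)x^7 + (9677/192)x^6 + (175/12)x^5 + (1295/216)x^4 + (11795/1296)x^3 + (5467/2592)x^2 + (33775/46656)x + 14197/279936
the matrix is upper triangular; its diagonal is (3, 5/2, 9/4, 17/8, 33/16, 65/32, 129/64, 257/128)
for a triangular matrix the eigenvalues are the diagonal entries, with algebraic multiplicity their repetition count


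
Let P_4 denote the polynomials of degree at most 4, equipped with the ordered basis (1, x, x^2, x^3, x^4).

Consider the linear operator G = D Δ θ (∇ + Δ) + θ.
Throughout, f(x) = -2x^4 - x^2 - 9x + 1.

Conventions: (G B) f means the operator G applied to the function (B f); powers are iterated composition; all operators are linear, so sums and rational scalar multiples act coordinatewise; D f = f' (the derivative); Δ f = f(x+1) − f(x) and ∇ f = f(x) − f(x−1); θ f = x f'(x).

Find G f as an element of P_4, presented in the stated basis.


the result is g(x) = -8x^4 - 2x^2 - 297x - 144

∇ f = -8x^3 + 12x^2 - 10x - 6
Δ f = -8x^3 - 12x^2 - 10x - 12
(∇ + Δ) f = -16x^3 - 20x - 18
θ (∇ + Δ) f = -48x^3 - 20x
Δ θ (∇ + Δ) f = -144x^2 - 144x - 68
D Δ θ (∇ + Δ) f = -288x - 144
θ f = -8x^4 - 2x^2 - 9x
(D Δ θ (∇ + Δ) + θ) f = -8x^4 - 2x^2 - 297x - 144


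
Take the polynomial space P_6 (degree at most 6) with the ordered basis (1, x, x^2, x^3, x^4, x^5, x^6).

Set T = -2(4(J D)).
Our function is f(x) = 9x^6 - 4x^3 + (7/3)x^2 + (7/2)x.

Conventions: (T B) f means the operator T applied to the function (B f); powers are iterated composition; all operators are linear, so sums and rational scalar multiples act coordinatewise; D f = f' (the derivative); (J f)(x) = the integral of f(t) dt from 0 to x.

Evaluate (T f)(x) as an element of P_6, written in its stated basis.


the result is g(x) = -72x^6 + 32x^3 - (56/3)x^2 - 28x

D f = 54x^5 - 12x^2 + (14/3)x + 7/2
J D f = 9x^6 - 4x^3 + (7/3)x^2 + (7/2)x
(4(J D)) f = 36x^6 - 16x^3 + (28/3)x^2 + 14x
(-2(4(J D))) f = -72x^6 + 32x^3 - (56/3)x^2 - 28x


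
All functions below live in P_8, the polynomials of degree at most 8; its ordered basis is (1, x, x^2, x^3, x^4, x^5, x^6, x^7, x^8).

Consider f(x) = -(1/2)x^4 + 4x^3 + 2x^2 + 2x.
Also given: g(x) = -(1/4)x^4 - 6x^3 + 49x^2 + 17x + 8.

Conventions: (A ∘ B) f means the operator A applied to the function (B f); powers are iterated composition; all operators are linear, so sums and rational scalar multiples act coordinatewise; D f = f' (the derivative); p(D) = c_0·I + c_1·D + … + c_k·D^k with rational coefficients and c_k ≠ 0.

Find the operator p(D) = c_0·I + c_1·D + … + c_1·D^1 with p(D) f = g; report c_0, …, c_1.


D^0 f = -(1/2)x^4 + 4x^3 + 2x^2 + 2x
D^1 f = -2x^3 + 12x^2 + 4x + 2
matching coefficients of g against c_0 f + c_1 Df + … from the top degree down determines the c_i
solution: c_0 = 1/2, c_1 = 4

p(D) = (1/2)·I + 4·D, i.e. c_0 = 1/2, c_1 = 4


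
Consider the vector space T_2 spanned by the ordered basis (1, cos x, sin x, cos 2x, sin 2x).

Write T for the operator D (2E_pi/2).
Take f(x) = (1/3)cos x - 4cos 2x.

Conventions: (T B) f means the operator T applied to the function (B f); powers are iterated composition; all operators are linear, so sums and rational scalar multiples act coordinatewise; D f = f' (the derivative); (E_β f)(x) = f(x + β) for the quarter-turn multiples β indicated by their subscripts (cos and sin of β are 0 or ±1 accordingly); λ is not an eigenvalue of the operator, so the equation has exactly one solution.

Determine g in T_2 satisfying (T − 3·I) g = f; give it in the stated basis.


the result is g(x) = -(1/15)cos x + (12/25)cos 2x + (16/25)sin 2x

write g with unknown coordinates in the stated basis and equate coefficients in (T − 3·I) g = f
solving from the highest basis element down gives g = -(1/15)cos x + (12/25)cos 2x + (16/25)sin 2x
check: T g = (2/15)cos x - (64/25)cos 2x + (48/25)sin 2x
so T g − 3·g = (1/3)cos x - 4cos 2x = f ✓


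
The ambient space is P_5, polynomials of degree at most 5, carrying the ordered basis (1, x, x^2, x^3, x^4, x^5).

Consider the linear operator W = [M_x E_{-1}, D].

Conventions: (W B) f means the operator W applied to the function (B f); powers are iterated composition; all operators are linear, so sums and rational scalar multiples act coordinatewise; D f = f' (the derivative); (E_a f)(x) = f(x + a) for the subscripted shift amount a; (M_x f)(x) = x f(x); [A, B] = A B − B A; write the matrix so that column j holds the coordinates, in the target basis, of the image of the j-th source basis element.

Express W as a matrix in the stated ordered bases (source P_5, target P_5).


the matrix is [[-1, 1, -1, 1, -1, 1]; [0, -1, 2, -3, 4, -5]; [0, 0, -1, 3, -6, 10]; [0, 0, 0, -1, 4, -10]; [0, 0, 0, 0, -1, 5]; [0, 0, 0, 0, 0, -1]] (rows listed top to bottom)

image of 1: -1
image of x: -x + 1
image of x^2: -x^2 + 2x - 1
image of x^3: -x^3 + 3x^2 - 3x + 1
image of x^4: -x^4 + 4x^3 - 6x^2 + 4x - 1
image of x^5: -x^5 + 5x^4 - 10x^3 + 10x^2 - 5x + 1
each image's coordinates form column j of the matrix


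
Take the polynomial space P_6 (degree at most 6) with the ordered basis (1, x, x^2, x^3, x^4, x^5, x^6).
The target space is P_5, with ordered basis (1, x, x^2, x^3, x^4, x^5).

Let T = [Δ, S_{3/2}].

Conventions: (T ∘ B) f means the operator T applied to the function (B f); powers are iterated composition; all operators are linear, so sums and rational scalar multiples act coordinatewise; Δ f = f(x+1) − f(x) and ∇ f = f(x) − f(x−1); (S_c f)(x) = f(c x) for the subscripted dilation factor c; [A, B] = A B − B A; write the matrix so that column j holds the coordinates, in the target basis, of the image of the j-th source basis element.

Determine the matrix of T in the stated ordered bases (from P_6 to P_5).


the matrix is [[0, 1/2, 5/4, 19/8, 65/16, 211/32, 665/64]; [0, 0, 3/2, 45/8, 57/4, 975/32, 1899/32]; [0, 0, 0, 27/8, 135/8, 855/16, 8775/64]; [0, 0, 0, 0, 27/4, 675/16, 2565/16]; [0, 0, 0, 0, 0, 405/32, 6075/64]; [0, 0, 0, 0, 0, 0, 729/32]] (rows listed top to bottom)

image of 1: 0
image of x: 1/2
image of x^2: (3/2)x + 5/4
image of x^3: (27/8)x^2 + (45/8)x + 19/8
image of x^4: (27/4)x^3 + (135/8)x^2 + (57/4)x + 65/16
image of x^5: (405/32)x^4 + (675/16)x^3 + (855/16)x^2 + (975/32)x + 211/32
image of x^6: (729/32)x^5 + (6075/64)x^4 + (2565/16)x^3 + (8775/64)x^2 + (1899/32)x + 665/64
each image's coordinates form column j of the matrix


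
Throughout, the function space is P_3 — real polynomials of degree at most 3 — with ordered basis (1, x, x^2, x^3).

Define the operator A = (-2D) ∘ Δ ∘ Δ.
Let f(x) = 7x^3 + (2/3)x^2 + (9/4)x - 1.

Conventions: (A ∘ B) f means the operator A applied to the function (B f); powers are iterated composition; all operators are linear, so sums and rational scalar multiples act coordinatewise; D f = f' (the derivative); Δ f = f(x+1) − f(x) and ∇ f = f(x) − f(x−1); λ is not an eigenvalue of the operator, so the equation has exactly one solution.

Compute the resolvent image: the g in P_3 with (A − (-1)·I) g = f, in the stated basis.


write g with unknown coordinates in the stated basis and equate coefficients in (A − (-1)·I) g = f
solving from the highest basis element down gives g = 7x^3 + (2/3)x^2 + (9/4)x + 83
check: A g = -84
so A g − (-1)·g = 7x^3 + (2/3)x^2 + (9/4)x - 1 = f ✓

the result is g(x) = 7x^3 + (2/3)x^2 + (9/4)x + 83


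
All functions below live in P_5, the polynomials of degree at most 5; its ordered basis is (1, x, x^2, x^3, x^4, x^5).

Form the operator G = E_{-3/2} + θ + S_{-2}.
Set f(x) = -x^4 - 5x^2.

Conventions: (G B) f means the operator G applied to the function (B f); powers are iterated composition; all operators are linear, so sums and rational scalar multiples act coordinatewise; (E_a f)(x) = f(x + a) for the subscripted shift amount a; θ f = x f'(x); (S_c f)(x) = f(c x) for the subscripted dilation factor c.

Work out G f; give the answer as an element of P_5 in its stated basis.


E_{-3/2} f = -x^4 + 6x^3 - (37/2)x^2 + (57/2)x - 261/16
θ f = -4x^4 - 10x^2
S_{-2} f = -16x^4 - 20x^2
(E_{-3/2} + θ + S_{-2}) f = -21x^4 + 6x^3 - (97/2)x^2 + (57/2)x - 261/16

g(x) = -21x^4 + 6x^3 - (97/2)x^2 + (57/2)x - 261/16


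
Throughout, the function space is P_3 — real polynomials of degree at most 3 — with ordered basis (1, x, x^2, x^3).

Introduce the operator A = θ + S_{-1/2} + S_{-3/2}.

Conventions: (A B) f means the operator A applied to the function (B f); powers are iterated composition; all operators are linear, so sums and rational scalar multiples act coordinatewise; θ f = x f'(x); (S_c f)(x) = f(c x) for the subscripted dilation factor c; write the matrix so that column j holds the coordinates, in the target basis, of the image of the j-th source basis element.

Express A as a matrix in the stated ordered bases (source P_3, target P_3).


the matrix is [[2, 0, 0, 0]; [0, -1, 0, 0]; [0, 0, 9/2, 0]; [0, 0, 0, -1/2]] (rows listed top to bottom)

image of 1: 2
image of x: -x
image of x^2: (9/2)x^2
image of x^3: -(1/2)x^3
each image's coordinates form column j of the matrix


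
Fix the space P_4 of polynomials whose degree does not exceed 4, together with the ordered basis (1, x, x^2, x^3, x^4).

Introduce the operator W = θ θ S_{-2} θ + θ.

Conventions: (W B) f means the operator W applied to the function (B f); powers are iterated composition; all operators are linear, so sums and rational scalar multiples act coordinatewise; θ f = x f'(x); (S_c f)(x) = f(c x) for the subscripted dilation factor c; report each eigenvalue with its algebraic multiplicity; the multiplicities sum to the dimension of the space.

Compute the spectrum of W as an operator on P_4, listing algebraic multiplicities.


image of 1: 0
image of x: -x
image of x^2: 34x^2
image of x^3: -213x^3
image of x^4: 1028x^4
the matrix is upper triangular; its diagonal is (0, -1, 34, -213, 1028)
for a triangular matrix the eigenvalues are the diagonal entries, with algebraic multiplicity their repetition count

λ = -213 (multiplicity 1), λ = -1 (multiplicity 1), λ = 0 (multiplicity 1), λ = 34 (multiplicity 1), λ = 1028 (multiplicity 1)


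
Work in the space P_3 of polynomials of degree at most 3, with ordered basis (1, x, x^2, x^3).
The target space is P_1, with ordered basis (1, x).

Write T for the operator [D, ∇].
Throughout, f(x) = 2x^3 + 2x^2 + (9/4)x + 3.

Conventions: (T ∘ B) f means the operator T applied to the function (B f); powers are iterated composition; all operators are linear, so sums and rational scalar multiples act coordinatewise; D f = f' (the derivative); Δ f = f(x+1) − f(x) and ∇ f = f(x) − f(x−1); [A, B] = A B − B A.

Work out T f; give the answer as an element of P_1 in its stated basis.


∇ f = 6x^2 - 2x + 9/4
D ∇ f = 12x - 2
D f = 6x^2 + 4x + 9/4
∇ D f = 12x - 2
[D, ∇] f = 0

g(x) = 0


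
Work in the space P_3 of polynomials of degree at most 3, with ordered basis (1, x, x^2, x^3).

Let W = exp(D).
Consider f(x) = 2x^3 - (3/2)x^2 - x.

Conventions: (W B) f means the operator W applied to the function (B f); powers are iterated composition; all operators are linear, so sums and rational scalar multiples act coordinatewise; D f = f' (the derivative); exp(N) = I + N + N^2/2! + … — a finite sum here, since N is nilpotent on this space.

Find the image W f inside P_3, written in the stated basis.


order-1 term: 6x^2 - 3x - 1
order-2 term: 6x - 3/2
order-3 term: 2
the series for exp(D) f terminates at order 3
exp(D) f = 2x^3 + (9/2)x^2 + 2x - 1/2

g(x) = 2x^3 + (9/2)x^2 + 2x - 1/2


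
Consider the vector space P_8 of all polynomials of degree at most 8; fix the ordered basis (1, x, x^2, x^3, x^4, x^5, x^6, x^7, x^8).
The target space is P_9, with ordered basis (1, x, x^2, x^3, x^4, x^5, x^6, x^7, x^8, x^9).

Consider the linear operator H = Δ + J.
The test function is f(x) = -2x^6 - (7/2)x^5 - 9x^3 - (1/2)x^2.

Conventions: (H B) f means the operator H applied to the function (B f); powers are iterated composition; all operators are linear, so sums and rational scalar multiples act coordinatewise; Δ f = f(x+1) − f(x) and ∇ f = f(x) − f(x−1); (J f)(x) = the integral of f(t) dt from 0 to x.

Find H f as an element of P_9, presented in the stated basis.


Δ f = -12x^5 - (95/2)x^4 - 75x^3 - 92x^2 - (115/2)x - 15
J f = -(2/7)x^7 - (7/12)x^6 - (9/4)x^4 - (1/6)x^3
(Δ + J) f = -(2/7)x^7 - (7/12)x^6 - 12x^5 - (199/4)x^4 - (451/6)x^3 - 92x^2 - (115/2)x - 15

g(x) = -(2/7)x^7 - (7/12)x^6 - 12x^5 - (199/4)x^4 - (451/6)x^3 - 92x^2 - (115/2)x - 15


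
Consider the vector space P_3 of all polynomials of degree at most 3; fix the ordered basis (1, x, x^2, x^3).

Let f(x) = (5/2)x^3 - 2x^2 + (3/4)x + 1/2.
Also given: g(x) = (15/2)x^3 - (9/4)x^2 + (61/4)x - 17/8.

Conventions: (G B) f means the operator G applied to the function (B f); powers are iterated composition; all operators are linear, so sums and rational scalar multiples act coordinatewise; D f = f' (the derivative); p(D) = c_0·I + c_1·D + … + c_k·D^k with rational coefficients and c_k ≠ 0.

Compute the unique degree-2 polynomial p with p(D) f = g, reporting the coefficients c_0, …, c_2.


D^0 f = (5/2)x^3 - 2x^2 + (3/4)x + 1/2
D^1 f = (15/2)x^2 - 4x + 3/4
D^2 f = 15x - 4
matching coefficients of g against c_0 f + c_1 Df + … from the top degree down determines the c_i
solution: c_0 = 3, c_1 = 1/2, c_2 = 1

p(D) = 3·I + (1/2)·D + D^2, i.e. c_0 = 3, c_1 = 1/2, c_2 = 1


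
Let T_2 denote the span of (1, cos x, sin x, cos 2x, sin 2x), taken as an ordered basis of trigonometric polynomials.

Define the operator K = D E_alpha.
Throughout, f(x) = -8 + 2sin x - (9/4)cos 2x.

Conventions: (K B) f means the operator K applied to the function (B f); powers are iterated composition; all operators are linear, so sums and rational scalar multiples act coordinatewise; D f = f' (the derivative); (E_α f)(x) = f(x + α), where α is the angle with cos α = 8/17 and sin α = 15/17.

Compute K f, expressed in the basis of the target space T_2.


the image equals g(x) = (16/17)cos x - (30/17)sin x + (1080/289)cos 2x - (1449/578)sin 2x

E_alpha f = -8 + (30/17)cos x + (16/17)sin x + (1449/1156)cos 2x + (540/289)sin 2x
D E_alpha f = (16/17)cos x - (30/17)sin x + (1080/289)cos 2x - (1449/578)sin 2x


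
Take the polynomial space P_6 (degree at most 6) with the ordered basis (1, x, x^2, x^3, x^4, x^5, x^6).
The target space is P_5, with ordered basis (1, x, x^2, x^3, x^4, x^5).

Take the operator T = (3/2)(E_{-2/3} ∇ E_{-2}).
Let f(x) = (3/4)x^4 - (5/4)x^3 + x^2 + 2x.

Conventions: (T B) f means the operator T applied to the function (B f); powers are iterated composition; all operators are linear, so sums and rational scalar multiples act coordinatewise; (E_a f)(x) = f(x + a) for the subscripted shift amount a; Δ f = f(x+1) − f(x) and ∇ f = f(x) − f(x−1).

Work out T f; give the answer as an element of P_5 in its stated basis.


E_{-2} f = (3/4)x^4 - (29/4)x^3 + (53/2)x^2 - 41x + 22
∇ E_{-2} f = 3x^3 - (105/4)x^2 + (311/4)x - 151/2
E_{-2/3} ∇ E_{-2} f = 3x^3 - (129/4)x^2 + (467/4)x - 1259/9
((3/2)(E_{-2/3} ∇ E_{-2})) f = (9/2)x^3 - (387/8)x^2 + (1401/8)x - 1259/6

g(x) = (9/2)x^3 - (387/8)x^2 + (1401/8)x - 1259/6


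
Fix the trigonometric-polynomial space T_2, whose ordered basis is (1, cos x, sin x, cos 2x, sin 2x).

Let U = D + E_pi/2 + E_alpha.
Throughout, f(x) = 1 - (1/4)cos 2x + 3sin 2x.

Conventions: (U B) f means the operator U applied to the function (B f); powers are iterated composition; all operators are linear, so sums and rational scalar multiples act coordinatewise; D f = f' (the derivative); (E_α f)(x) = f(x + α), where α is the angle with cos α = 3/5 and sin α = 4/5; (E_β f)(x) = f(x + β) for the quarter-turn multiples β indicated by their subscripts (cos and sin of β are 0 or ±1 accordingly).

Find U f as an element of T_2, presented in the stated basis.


the image equals g(x) = 2 + (46/5)cos 2x - (31/10)sin 2x

D f = 6cos 2x + (1/2)sin 2x
E_pi/2 f = 1 + (1/4)cos 2x - 3sin 2x
E_alpha f = 1 + (59/20)cos 2x - (3/5)sin 2x
(D + E_pi/2 + E_alpha) f = 2 + (46/5)cos 2x - (31/10)sin 2x


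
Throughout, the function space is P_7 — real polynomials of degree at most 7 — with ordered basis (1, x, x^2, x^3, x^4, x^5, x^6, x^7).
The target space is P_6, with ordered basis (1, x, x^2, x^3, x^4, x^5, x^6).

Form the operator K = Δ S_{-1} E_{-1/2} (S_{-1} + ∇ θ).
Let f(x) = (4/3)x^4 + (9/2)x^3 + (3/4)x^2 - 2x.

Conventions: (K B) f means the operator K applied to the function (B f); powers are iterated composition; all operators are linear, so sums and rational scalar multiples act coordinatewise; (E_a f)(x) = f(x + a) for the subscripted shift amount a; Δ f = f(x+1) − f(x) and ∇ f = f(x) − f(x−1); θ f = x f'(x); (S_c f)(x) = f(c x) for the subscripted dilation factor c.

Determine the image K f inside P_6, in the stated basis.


the result is g(x) = (16/3)x^3 - (69/2)x^2 - (391/6)x - 123/8

S_{-1} f = (4/3)x^4 - (9/2)x^3 + (3/4)x^2 + 2x
θ f = (16/3)x^4 + (27/2)x^3 + (3/2)x^2 - 2x
∇ θ f = (64/3)x^3 + (17/2)x^2 - (97/6)x + 14/3
(S_{-1} + ∇ θ) f = (4/3)x^4 + (101/6)x^3 + (37/4)x^2 - (85/6)x + 14/3
E_{-1/2} (S_{-1} + ∇ θ) f = (4/3)x^4 + (85/6)x^3 - 14x^2 - (275/24)x + 289/24
S_{-1} E_{-1/2} (S_{-1} + ∇ θ) f = (4/3)x^4 - (85/6)x^3 - 14x^2 + (275/24)x + 289/24
Δ S_{-1} E_{-1/2} (S_{-1} + ∇ θ) f = (16/3)x^3 - (69/2)x^2 - (391/6)x - 123/8


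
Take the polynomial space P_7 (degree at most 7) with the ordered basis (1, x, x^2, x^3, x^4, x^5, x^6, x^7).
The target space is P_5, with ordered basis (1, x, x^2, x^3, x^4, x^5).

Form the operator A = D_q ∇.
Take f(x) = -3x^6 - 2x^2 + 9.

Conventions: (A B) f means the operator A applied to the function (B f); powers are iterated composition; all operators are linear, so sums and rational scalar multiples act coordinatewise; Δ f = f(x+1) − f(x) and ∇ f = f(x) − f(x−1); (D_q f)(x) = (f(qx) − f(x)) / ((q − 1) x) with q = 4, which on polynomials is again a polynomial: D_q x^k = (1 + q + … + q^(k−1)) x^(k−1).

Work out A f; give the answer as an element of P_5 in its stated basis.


the image equals g(x) = -6138x^4 + 3825x^3 - 1260x^2 + 225x - 22

∇ f = -18x^5 + 45x^4 - 60x^3 + 45x^2 - 22x + 5
D_q ∇ f = -6138x^4 + 3825x^3 - 1260x^2 + 225x - 22


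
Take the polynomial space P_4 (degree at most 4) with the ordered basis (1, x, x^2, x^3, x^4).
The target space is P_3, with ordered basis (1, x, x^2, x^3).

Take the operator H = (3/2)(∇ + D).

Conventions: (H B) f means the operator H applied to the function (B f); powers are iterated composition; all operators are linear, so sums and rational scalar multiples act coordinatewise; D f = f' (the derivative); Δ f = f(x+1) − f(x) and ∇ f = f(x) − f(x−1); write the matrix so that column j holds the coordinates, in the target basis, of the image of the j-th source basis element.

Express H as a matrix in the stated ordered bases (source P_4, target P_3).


the matrix is [[0, 3, -3/2, 3/2, -3/2]; [0, 0, 6, -9/2, 6]; [0, 0, 0, 9, -9]; [0, 0, 0, 0, 12]] (rows listed top to bottom)

image of 1: 0
image of x: 3
image of x^2: 6x - 3/2
image of x^3: 9x^2 - (9/2)x + 3/2
image of x^4: 12x^3 - 9x^2 + 6x - 3/2
each image's coordinates form column j of the matrix


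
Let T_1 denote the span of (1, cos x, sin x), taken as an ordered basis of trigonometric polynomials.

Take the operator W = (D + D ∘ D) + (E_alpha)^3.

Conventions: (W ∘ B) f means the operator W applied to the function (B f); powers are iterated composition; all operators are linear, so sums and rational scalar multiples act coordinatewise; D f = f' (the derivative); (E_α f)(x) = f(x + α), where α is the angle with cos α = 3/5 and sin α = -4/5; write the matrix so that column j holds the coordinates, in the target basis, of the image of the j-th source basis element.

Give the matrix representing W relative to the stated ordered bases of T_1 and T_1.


image of 1: 1
image of cos x: -(242/125)cos x - (81/125)sin x
image of sin x: (81/125)cos x - (242/125)sin x
each image's coordinates form column j of the matrix

the matrix is [[1, 0, 0]; [0, -242/125, 81/125]; [0, -81/125, -242/125]] (rows listed top to bottom)


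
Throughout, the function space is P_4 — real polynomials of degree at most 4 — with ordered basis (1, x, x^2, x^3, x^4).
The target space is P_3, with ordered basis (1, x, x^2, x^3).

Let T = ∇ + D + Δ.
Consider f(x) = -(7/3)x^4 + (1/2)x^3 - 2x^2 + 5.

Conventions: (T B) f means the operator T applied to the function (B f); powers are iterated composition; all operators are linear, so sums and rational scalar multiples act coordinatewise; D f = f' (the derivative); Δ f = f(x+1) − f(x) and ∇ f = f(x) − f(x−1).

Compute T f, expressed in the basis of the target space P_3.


the result is g(x) = -28x^3 + (9/2)x^2 - (92/3)x + 1

∇ f = -(28/3)x^3 + (31/2)x^2 - (89/6)x + 29/6
D f = -(28/3)x^3 + (3/2)x^2 - 4x
Δ f = -(28/3)x^3 - (25/2)x^2 - (71/6)x - 23/6
(∇ + D + Δ) f = -28x^3 + (9/2)x^2 - (92/3)x + 1


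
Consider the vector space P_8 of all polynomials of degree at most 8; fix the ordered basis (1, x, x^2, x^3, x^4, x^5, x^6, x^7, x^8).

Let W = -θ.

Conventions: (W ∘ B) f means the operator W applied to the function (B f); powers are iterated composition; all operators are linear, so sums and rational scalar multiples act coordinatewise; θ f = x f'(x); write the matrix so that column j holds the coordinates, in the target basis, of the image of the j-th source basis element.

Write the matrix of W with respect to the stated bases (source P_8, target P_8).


the matrix is [[0, 0, 0, 0, 0, 0, 0, 0, 0]; [0, -1, 0, 0, 0, 0, 0, 0, 0]; [0, 0, -2, 0, 0, 0, 0, 0, 0]; [0, 0, 0, -3, 0, 0, 0, 0, 0]; [0, 0, 0, 0, -4, 0, 0, 0, 0]; [0, 0, 0, 0, 0, -5, 0, 0, 0]; [0, 0, 0, 0, 0, 0, -6, 0, 0]; [0, 0, 0, 0, 0, 0, 0, -7, 0]; [0, 0, 0, 0, 0, 0, 0, 0, -8]] (rows listed top to bottom)

image of 1: 0
image of x: -x
image of x^2: -2x^2
image of x^3: -3x^3
image of x^4: -4x^4
image of x^5: -5x^5
image of x^6: -6x^6
image of x^7: -7x^7
image of x^8: -8x^8
each image's coordinates form column j of the matrix


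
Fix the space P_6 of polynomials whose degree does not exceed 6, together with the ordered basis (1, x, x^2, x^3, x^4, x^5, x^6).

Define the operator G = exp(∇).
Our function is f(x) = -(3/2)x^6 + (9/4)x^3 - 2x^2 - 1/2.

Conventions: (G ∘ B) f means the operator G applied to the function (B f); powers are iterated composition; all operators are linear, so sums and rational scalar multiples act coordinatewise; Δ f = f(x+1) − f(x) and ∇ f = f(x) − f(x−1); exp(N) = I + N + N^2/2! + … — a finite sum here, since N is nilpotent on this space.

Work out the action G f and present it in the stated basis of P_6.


g(x) = -(3/2)x^6 - 9x^5 + (129/4)x^3 - (71/4)x^2 - 22x + 43/4

order-1 term: -9x^5 + (45/2)x^4 - 30x^3 + (117/4)x^2 - (79/4)x + 23/4
order-2 term: -(45/2)x^4 + 90x^3 - (315/2)x^2 + (567/4)x - 221/4
order-3 term: -30x^3 + 135x^2 - 225x + 549/4
order-4 term: -(45/2)x^2 + 90x - 195/2
order-5 term: -9x + 45/2
order-6 term: -3/2
the series for exp(∇) f terminates at order 6
exp(∇) f = -(3/2)x^6 - 9x^5 + (129/4)x^3 - (71/4)x^2 - 22x + 43/4


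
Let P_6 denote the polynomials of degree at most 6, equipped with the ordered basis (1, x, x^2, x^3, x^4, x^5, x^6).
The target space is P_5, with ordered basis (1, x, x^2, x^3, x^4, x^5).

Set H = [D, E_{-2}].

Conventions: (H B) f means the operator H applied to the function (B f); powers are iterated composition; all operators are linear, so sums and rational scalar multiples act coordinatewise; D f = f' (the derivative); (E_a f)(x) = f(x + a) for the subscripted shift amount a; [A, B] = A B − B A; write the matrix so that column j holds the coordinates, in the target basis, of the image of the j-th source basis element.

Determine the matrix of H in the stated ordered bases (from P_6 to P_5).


the matrix is [[0, 0, 0, 0, 0, 0, 0]; [0, 0, 0, 0, 0, 0, 0]; [0, 0, 0, 0, 0, 0, 0]; [0, 0, 0, 0, 0, 0, 0]; [0, 0, 0, 0, 0, 0, 0]; [0, 0, 0, 0, 0, 0, 0]] (rows listed top to bottom)

image of 1: 0
image of x: 0
image of x^2: 0
image of x^3: 0
image of x^4: 0
image of x^5: 0
image of x^6: 0
each image's coordinates form column j of the matrix
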